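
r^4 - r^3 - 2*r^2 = r^2*(r - 2)*(r + 1)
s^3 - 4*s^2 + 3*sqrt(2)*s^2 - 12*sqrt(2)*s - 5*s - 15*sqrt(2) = (s - 5)*(s + 1)*(s + 3*sqrt(2))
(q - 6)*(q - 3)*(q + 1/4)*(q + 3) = q^4 - 23*q^3/4 - 21*q^2/2 + 207*q/4 + 27/2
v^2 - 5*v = v*(v - 5)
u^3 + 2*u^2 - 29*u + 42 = (u - 3)*(u - 2)*(u + 7)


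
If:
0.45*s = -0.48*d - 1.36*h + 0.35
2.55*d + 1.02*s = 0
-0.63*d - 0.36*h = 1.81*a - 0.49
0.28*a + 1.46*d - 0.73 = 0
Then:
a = -0.00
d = 0.50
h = 0.49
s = -1.25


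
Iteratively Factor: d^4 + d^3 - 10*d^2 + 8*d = (d - 2)*(d^3 + 3*d^2 - 4*d) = d*(d - 2)*(d^2 + 3*d - 4) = d*(d - 2)*(d - 1)*(d + 4)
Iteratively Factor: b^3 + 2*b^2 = (b + 2)*(b^2) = b*(b + 2)*(b)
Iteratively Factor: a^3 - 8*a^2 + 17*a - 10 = (a - 2)*(a^2 - 6*a + 5) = (a - 2)*(a - 1)*(a - 5)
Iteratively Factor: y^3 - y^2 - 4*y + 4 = (y - 1)*(y^2 - 4) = (y - 1)*(y + 2)*(y - 2)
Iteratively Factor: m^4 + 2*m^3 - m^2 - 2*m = (m)*(m^3 + 2*m^2 - m - 2) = m*(m + 1)*(m^2 + m - 2) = m*(m - 1)*(m + 1)*(m + 2)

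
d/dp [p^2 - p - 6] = 2*p - 1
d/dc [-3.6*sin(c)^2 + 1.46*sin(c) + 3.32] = (1.46 - 7.2*sin(c))*cos(c)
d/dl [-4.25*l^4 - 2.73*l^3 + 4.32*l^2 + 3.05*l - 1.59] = -17.0*l^3 - 8.19*l^2 + 8.64*l + 3.05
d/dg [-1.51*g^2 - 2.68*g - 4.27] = -3.02*g - 2.68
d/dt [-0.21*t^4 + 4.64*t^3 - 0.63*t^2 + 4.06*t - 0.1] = -0.84*t^3 + 13.92*t^2 - 1.26*t + 4.06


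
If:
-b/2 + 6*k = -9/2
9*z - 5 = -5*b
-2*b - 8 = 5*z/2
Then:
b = -169/11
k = -67/33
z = 100/11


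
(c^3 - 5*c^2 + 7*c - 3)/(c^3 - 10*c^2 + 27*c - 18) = (c - 1)/(c - 6)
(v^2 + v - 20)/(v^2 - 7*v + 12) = (v + 5)/(v - 3)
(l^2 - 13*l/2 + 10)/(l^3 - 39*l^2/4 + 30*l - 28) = 2*(2*l - 5)/(4*l^2 - 23*l + 28)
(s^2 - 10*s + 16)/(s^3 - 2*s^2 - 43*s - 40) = (s - 2)/(s^2 + 6*s + 5)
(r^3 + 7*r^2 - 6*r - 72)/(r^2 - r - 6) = (r^2 + 10*r + 24)/(r + 2)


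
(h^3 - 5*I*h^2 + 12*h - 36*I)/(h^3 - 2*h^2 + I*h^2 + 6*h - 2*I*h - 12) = (h - 6*I)/(h - 2)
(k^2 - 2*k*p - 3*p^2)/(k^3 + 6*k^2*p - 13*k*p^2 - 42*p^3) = (k + p)/(k^2 + 9*k*p + 14*p^2)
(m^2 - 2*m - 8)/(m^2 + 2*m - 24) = (m + 2)/(m + 6)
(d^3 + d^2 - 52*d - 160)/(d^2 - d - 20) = (d^2 - 3*d - 40)/(d - 5)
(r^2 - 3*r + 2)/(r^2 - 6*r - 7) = (-r^2 + 3*r - 2)/(-r^2 + 6*r + 7)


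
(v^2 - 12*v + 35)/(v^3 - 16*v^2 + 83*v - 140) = 1/(v - 4)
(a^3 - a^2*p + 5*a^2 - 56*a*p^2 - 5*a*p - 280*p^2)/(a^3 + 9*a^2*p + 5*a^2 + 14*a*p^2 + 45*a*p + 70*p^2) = (a - 8*p)/(a + 2*p)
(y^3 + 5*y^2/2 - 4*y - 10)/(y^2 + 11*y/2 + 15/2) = (y^2 - 4)/(y + 3)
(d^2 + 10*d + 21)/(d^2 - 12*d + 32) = (d^2 + 10*d + 21)/(d^2 - 12*d + 32)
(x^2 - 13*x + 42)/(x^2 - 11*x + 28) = (x - 6)/(x - 4)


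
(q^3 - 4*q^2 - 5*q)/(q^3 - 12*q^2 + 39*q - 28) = q*(q^2 - 4*q - 5)/(q^3 - 12*q^2 + 39*q - 28)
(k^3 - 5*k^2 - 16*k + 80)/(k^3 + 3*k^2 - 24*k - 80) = (k - 4)/(k + 4)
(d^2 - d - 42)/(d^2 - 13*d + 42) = (d + 6)/(d - 6)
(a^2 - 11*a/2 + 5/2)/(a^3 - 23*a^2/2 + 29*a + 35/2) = (2*a - 1)/(2*a^2 - 13*a - 7)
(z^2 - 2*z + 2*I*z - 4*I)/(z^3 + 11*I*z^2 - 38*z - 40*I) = (z - 2)/(z^2 + 9*I*z - 20)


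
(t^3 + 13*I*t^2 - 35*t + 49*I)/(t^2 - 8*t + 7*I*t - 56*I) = (t^2 + 6*I*t + 7)/(t - 8)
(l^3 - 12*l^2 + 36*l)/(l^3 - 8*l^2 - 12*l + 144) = l/(l + 4)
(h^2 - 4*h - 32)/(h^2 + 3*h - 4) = (h - 8)/(h - 1)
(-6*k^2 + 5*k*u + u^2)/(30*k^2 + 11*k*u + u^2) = (-k + u)/(5*k + u)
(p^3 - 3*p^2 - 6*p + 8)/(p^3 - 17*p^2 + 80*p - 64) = (p^2 - 2*p - 8)/(p^2 - 16*p + 64)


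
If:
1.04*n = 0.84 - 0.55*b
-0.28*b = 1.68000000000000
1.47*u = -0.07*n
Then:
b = -6.00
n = 3.98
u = -0.19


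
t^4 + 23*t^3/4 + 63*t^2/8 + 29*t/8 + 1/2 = (t + 1/4)*(t + 1/2)*(t + 1)*(t + 4)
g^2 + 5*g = g*(g + 5)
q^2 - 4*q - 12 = (q - 6)*(q + 2)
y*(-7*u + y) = -7*u*y + y^2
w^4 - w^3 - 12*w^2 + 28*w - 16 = (w - 2)^2*(w - 1)*(w + 4)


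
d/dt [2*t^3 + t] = 6*t^2 + 1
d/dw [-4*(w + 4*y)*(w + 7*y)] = -8*w - 44*y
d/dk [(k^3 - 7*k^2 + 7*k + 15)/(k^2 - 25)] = (k^2 + 10*k - 7)/(k^2 + 10*k + 25)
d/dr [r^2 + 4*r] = 2*r + 4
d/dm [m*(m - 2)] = 2*m - 2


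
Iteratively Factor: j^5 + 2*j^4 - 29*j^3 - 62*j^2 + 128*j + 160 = (j - 2)*(j^4 + 4*j^3 - 21*j^2 - 104*j - 80) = (j - 2)*(j + 4)*(j^3 - 21*j - 20) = (j - 5)*(j - 2)*(j + 4)*(j^2 + 5*j + 4) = (j - 5)*(j - 2)*(j + 1)*(j + 4)*(j + 4)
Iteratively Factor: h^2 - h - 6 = (h - 3)*(h + 2)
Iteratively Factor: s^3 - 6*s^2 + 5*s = (s - 5)*(s^2 - s) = (s - 5)*(s - 1)*(s)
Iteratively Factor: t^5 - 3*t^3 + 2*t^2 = (t + 2)*(t^4 - 2*t^3 + t^2) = t*(t + 2)*(t^3 - 2*t^2 + t) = t*(t - 1)*(t + 2)*(t^2 - t) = t*(t - 1)^2*(t + 2)*(t)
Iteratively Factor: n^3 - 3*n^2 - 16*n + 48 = (n - 4)*(n^2 + n - 12) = (n - 4)*(n + 4)*(n - 3)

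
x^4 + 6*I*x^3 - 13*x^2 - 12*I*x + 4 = (x + I)^2*(x + 2*I)^2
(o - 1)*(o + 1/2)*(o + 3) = o^3 + 5*o^2/2 - 2*o - 3/2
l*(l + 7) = l^2 + 7*l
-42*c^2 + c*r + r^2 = (-6*c + r)*(7*c + r)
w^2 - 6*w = w*(w - 6)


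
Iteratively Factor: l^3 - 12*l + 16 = (l - 2)*(l^2 + 2*l - 8) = (l - 2)^2*(l + 4)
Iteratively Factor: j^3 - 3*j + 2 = (j - 1)*(j^2 + j - 2) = (j - 1)*(j + 2)*(j - 1)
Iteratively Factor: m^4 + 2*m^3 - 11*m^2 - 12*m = (m + 1)*(m^3 + m^2 - 12*m) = (m - 3)*(m + 1)*(m^2 + 4*m) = (m - 3)*(m + 1)*(m + 4)*(m)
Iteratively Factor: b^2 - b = (b)*(b - 1)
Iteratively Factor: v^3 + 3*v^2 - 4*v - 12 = (v + 3)*(v^2 - 4) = (v - 2)*(v + 3)*(v + 2)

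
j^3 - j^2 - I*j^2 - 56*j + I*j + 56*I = (j - 8)*(j + 7)*(j - I)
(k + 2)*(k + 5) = k^2 + 7*k + 10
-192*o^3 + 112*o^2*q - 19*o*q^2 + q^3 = (-8*o + q)^2*(-3*o + q)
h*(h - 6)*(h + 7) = h^3 + h^2 - 42*h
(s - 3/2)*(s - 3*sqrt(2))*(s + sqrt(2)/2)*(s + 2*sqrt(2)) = s^4 - 3*s^3/2 - sqrt(2)*s^3/2 - 13*s^2 + 3*sqrt(2)*s^2/4 - 6*sqrt(2)*s + 39*s/2 + 9*sqrt(2)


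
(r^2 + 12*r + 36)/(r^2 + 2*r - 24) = (r + 6)/(r - 4)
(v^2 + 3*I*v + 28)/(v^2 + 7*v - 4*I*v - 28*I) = (v + 7*I)/(v + 7)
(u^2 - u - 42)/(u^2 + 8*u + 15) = (u^2 - u - 42)/(u^2 + 8*u + 15)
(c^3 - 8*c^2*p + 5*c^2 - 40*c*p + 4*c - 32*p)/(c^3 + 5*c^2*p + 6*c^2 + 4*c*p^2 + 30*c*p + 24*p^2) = (c^3 - 8*c^2*p + 5*c^2 - 40*c*p + 4*c - 32*p)/(c^3 + 5*c^2*p + 6*c^2 + 4*c*p^2 + 30*c*p + 24*p^2)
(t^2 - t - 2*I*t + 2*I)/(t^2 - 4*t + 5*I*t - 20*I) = (t^2 - t - 2*I*t + 2*I)/(t^2 - 4*t + 5*I*t - 20*I)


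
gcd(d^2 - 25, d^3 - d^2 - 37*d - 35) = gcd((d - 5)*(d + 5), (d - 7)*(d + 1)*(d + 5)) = d + 5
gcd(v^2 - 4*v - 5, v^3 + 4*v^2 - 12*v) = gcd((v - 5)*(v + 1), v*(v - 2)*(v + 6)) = 1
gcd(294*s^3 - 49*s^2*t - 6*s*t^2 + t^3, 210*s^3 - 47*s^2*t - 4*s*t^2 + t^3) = 42*s^2 - s*t - t^2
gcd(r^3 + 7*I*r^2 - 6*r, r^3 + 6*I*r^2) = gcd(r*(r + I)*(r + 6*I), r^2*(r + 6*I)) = r^2 + 6*I*r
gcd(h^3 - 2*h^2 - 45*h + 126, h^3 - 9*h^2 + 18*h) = h^2 - 9*h + 18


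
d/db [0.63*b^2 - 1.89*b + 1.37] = 1.26*b - 1.89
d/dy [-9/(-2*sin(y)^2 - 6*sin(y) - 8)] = -9*(2*sin(y) + 3)*cos(y)/(2*(sin(y)^2 + 3*sin(y) + 4)^2)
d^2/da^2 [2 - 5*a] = 0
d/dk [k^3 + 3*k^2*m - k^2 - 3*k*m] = 3*k^2 + 6*k*m - 2*k - 3*m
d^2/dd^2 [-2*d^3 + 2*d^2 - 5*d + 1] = 4 - 12*d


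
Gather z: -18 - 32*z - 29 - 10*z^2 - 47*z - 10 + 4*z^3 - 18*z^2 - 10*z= 4*z^3 - 28*z^2 - 89*z - 57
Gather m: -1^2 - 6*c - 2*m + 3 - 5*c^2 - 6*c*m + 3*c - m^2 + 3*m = -5*c^2 - 3*c - m^2 + m*(1 - 6*c) + 2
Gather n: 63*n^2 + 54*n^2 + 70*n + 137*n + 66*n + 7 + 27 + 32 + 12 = 117*n^2 + 273*n + 78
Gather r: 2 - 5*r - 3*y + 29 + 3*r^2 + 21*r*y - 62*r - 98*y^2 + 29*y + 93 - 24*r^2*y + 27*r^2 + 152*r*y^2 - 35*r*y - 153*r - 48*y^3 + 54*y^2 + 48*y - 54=r^2*(30 - 24*y) + r*(152*y^2 - 14*y - 220) - 48*y^3 - 44*y^2 + 74*y + 70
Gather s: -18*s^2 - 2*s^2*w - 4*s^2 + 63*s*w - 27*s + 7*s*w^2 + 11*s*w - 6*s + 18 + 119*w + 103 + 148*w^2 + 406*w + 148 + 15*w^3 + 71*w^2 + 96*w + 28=s^2*(-2*w - 22) + s*(7*w^2 + 74*w - 33) + 15*w^3 + 219*w^2 + 621*w + 297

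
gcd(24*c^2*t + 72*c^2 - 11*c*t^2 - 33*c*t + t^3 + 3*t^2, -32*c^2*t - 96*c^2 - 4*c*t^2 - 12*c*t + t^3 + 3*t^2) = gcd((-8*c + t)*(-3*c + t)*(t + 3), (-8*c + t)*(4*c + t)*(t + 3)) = -8*c*t - 24*c + t^2 + 3*t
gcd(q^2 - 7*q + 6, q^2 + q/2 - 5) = 1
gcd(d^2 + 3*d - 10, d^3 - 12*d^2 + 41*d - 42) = d - 2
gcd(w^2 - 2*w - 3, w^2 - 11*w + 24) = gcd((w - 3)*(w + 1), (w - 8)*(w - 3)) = w - 3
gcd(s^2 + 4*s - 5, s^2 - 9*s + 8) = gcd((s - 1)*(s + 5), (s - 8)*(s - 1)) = s - 1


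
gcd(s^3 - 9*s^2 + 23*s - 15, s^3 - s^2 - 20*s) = s - 5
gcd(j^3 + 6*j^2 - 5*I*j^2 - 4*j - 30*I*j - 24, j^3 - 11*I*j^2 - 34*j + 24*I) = j^2 - 5*I*j - 4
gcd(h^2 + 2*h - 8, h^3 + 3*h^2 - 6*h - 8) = h^2 + 2*h - 8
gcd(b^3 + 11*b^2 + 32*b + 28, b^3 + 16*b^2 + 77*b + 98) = b^2 + 9*b + 14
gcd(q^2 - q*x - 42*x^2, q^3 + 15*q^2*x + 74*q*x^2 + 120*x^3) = q + 6*x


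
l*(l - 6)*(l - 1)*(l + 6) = l^4 - l^3 - 36*l^2 + 36*l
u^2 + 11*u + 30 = (u + 5)*(u + 6)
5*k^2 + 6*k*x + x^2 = (k + x)*(5*k + x)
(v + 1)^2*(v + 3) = v^3 + 5*v^2 + 7*v + 3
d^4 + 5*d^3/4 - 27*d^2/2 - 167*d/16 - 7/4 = (d - 7/2)*(d + 1/4)*(d + 1/2)*(d + 4)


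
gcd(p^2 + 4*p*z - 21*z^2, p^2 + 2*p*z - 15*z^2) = -p + 3*z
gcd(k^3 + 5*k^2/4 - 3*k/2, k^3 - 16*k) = k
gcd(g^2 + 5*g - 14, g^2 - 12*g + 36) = 1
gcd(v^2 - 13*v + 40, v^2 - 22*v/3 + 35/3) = v - 5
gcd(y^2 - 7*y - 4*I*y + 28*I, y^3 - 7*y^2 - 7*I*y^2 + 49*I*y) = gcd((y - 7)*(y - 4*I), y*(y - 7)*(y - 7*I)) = y - 7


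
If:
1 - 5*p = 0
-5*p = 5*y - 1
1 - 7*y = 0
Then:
No Solution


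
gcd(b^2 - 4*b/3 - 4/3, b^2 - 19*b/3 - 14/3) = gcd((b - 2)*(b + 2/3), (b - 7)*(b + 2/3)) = b + 2/3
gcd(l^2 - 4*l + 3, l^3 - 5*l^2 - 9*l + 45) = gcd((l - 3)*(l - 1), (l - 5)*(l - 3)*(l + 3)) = l - 3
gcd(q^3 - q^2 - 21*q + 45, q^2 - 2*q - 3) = q - 3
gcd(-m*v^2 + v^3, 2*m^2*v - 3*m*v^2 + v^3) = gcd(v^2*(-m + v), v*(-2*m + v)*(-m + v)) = -m*v + v^2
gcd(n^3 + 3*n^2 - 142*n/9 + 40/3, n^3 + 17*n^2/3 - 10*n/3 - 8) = n^2 + 14*n/3 - 8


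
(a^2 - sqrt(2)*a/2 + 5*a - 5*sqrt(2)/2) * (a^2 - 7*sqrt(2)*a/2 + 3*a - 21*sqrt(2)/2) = a^4 - 4*sqrt(2)*a^3 + 8*a^3 - 32*sqrt(2)*a^2 + 37*a^2/2 - 60*sqrt(2)*a + 28*a + 105/2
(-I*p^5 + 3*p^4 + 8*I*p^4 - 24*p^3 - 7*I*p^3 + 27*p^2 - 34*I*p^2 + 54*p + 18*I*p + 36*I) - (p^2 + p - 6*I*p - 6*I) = -I*p^5 + 3*p^4 + 8*I*p^4 - 24*p^3 - 7*I*p^3 + 26*p^2 - 34*I*p^2 + 53*p + 24*I*p + 42*I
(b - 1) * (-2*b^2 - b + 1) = -2*b^3 + b^2 + 2*b - 1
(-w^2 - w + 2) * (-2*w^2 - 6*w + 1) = 2*w^4 + 8*w^3 + w^2 - 13*w + 2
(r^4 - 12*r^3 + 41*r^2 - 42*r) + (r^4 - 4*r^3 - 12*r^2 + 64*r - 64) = 2*r^4 - 16*r^3 + 29*r^2 + 22*r - 64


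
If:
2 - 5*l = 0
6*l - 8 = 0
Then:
No Solution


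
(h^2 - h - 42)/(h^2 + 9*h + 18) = (h - 7)/(h + 3)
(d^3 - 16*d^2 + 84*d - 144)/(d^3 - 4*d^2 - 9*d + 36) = (d^2 - 12*d + 36)/(d^2 - 9)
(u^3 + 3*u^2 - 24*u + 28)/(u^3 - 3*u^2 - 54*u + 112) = (u - 2)/(u - 8)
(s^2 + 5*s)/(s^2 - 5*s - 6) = s*(s + 5)/(s^2 - 5*s - 6)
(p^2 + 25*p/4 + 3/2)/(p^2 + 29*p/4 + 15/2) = (4*p + 1)/(4*p + 5)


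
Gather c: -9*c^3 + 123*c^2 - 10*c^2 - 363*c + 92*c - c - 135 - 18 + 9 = -9*c^3 + 113*c^2 - 272*c - 144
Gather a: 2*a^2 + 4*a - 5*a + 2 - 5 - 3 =2*a^2 - a - 6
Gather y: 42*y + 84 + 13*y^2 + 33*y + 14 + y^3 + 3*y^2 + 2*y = y^3 + 16*y^2 + 77*y + 98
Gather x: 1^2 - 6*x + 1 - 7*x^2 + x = -7*x^2 - 5*x + 2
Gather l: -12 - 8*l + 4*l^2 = 4*l^2 - 8*l - 12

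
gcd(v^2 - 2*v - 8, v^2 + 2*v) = v + 2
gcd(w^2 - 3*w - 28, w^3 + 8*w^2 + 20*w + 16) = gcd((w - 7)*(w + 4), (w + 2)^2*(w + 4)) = w + 4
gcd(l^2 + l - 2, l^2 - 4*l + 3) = l - 1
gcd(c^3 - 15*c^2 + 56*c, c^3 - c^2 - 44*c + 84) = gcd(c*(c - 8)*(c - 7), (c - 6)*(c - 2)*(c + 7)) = 1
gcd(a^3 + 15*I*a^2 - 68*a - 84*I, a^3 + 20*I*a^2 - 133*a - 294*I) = a^2 + 13*I*a - 42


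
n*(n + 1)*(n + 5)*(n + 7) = n^4 + 13*n^3 + 47*n^2 + 35*n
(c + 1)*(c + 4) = c^2 + 5*c + 4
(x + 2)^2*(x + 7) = x^3 + 11*x^2 + 32*x + 28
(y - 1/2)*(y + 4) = y^2 + 7*y/2 - 2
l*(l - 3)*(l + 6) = l^3 + 3*l^2 - 18*l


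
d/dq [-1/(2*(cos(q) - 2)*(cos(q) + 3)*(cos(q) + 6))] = -(3*cos(q) + 14)*sin(q)*cos(q)/(2*(cos(q) - 2)^2*(cos(q) + 3)^2*(cos(q) + 6)^2)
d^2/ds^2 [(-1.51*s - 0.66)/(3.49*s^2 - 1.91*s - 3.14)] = ((1.51*s + 0.66)*(6.98*s - 1.91)*(13.96*s - 3.82) + (31.6194*s - 1.1614)*(-3.49*s^2 + 1.91*s + 3.14))/(-3.49*s^2 + 1.91*s + 3.14)^3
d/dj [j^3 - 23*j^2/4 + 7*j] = 3*j^2 - 23*j/2 + 7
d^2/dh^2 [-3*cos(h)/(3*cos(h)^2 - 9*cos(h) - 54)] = (3*(1 - cos(h)^2)^2 + cos(h)^5 + 106*cos(h)^3 - 48*cos(h)^2 + 216*cos(h) + 105)/((cos(h) - 6)^3*(cos(h) + 3)^3)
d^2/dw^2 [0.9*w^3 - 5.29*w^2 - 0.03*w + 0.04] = 5.4*w - 10.58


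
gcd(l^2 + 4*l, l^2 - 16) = l + 4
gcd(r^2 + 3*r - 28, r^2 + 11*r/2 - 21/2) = r + 7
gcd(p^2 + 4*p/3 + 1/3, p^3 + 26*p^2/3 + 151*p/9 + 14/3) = p + 1/3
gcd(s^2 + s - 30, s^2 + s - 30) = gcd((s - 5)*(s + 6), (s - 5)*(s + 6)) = s^2 + s - 30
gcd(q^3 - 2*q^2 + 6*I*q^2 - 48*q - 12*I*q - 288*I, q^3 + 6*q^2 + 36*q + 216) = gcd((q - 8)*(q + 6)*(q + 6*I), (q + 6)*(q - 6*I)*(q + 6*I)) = q^2 + q*(6 + 6*I) + 36*I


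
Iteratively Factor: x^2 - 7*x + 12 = (x - 4)*(x - 3)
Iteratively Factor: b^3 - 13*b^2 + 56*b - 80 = (b - 4)*(b^2 - 9*b + 20) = (b - 5)*(b - 4)*(b - 4)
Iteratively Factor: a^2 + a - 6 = (a + 3)*(a - 2)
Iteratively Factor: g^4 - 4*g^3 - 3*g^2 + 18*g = (g + 2)*(g^3 - 6*g^2 + 9*g) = (g - 3)*(g + 2)*(g^2 - 3*g) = (g - 3)^2*(g + 2)*(g)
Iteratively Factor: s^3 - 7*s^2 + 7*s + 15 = (s - 5)*(s^2 - 2*s - 3) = (s - 5)*(s - 3)*(s + 1)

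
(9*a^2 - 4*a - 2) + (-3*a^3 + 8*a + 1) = -3*a^3 + 9*a^2 + 4*a - 1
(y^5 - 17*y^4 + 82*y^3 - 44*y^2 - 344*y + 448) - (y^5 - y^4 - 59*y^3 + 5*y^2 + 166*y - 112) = -16*y^4 + 141*y^3 - 49*y^2 - 510*y + 560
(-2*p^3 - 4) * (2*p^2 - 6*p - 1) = -4*p^5 + 12*p^4 + 2*p^3 - 8*p^2 + 24*p + 4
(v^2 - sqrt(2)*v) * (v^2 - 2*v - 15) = v^4 - 2*v^3 - sqrt(2)*v^3 - 15*v^2 + 2*sqrt(2)*v^2 + 15*sqrt(2)*v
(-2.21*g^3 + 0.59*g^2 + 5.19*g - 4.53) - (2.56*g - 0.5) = -2.21*g^3 + 0.59*g^2 + 2.63*g - 4.03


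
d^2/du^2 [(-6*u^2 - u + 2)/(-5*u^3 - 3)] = 6*(50*u^6 + 25*u^5 - 100*u^4 - 210*u^3 - 30*u^2 + 30*u + 18)/(125*u^9 + 225*u^6 + 135*u^3 + 27)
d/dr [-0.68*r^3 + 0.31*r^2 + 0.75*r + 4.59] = -2.04*r^2 + 0.62*r + 0.75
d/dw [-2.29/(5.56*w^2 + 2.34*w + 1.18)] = (25.4648*w + 5.3586)/(5.56*w^2 + 2.34*w + 1.18)^2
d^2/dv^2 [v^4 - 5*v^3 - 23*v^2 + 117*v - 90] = 12*v^2 - 30*v - 46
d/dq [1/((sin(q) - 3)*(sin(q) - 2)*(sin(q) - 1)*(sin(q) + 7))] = (-4*sin(q)^3 - 3*sin(q)^2 + 62*sin(q) - 71)*cos(q)/((sin(q) - 3)^2*(sin(q) - 2)^2*(sin(q) - 1)^2*(sin(q) + 7)^2)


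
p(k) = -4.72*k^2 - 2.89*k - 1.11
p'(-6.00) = 53.75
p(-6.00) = -153.69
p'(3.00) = -31.21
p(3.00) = -52.26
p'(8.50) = -83.13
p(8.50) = -366.70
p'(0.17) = -4.49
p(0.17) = -1.74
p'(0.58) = -8.37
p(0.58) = -4.37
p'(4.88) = -48.96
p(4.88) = -127.62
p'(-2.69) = 22.50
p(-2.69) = -27.49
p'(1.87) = -20.54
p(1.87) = -23.02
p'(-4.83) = 42.71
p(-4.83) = -97.26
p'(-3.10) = 26.37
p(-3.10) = -37.51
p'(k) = -9.44*k - 2.89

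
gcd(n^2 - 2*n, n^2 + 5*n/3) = n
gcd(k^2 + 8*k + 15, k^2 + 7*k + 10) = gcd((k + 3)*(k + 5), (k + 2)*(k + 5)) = k + 5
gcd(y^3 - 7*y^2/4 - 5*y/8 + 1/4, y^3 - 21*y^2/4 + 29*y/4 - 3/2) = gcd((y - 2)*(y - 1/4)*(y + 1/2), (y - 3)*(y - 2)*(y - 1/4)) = y^2 - 9*y/4 + 1/2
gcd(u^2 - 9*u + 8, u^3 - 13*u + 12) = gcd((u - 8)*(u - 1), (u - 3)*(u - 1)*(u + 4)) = u - 1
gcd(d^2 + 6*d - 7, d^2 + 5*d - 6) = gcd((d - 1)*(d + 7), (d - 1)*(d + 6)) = d - 1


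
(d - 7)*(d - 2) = d^2 - 9*d + 14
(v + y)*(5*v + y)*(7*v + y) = 35*v^3 + 47*v^2*y + 13*v*y^2 + y^3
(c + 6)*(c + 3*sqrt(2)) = c^2 + 3*sqrt(2)*c + 6*c + 18*sqrt(2)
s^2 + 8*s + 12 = (s + 2)*(s + 6)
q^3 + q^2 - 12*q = q*(q - 3)*(q + 4)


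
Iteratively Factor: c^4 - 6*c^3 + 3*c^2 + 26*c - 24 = (c - 4)*(c^3 - 2*c^2 - 5*c + 6) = (c - 4)*(c - 1)*(c^2 - c - 6) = (c - 4)*(c - 3)*(c - 1)*(c + 2)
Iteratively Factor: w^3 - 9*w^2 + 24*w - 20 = (w - 5)*(w^2 - 4*w + 4) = (w - 5)*(w - 2)*(w - 2)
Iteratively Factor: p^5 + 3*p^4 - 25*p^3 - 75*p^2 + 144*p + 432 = (p + 3)*(p^4 - 25*p^2 + 144) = (p - 4)*(p + 3)*(p^3 + 4*p^2 - 9*p - 36) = (p - 4)*(p + 3)^2*(p^2 + p - 12) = (p - 4)*(p + 3)^2*(p + 4)*(p - 3)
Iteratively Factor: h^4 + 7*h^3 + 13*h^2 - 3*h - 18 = (h - 1)*(h^3 + 8*h^2 + 21*h + 18) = (h - 1)*(h + 3)*(h^2 + 5*h + 6) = (h - 1)*(h + 2)*(h + 3)*(h + 3)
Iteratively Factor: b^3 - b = (b + 1)*(b^2 - b) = b*(b + 1)*(b - 1)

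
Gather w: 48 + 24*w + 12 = 24*w + 60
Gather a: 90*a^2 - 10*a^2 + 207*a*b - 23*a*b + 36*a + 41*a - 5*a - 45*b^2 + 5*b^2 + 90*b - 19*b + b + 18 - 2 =80*a^2 + a*(184*b + 72) - 40*b^2 + 72*b + 16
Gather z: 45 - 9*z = 45 - 9*z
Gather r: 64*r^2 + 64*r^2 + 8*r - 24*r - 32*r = 128*r^2 - 48*r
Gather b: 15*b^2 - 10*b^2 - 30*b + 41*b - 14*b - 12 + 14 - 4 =5*b^2 - 3*b - 2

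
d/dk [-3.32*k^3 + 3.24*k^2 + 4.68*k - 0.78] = -9.96*k^2 + 6.48*k + 4.68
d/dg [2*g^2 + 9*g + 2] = 4*g + 9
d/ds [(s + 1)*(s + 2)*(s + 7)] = 3*s^2 + 20*s + 23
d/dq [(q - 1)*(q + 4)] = 2*q + 3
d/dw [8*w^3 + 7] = 24*w^2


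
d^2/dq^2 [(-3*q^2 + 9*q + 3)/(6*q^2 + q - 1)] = 18*(38*q^3 + 30*q^2 + 24*q + 3)/(216*q^6 + 108*q^5 - 90*q^4 - 35*q^3 + 15*q^2 + 3*q - 1)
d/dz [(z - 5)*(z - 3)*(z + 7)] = 3*z^2 - 2*z - 41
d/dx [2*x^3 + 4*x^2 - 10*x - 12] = 6*x^2 + 8*x - 10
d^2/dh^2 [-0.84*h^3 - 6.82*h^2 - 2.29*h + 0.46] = -5.04*h - 13.64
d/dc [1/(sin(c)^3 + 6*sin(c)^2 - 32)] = -3*sin(2*c)/(2*(sin(c) - 2)^2*(sin(c) + 4)^3)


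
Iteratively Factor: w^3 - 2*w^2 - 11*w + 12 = (w - 4)*(w^2 + 2*w - 3) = (w - 4)*(w - 1)*(w + 3)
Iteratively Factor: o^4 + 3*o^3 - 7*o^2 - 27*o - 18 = (o - 3)*(o^3 + 6*o^2 + 11*o + 6) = (o - 3)*(o + 2)*(o^2 + 4*o + 3) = (o - 3)*(o + 2)*(o + 3)*(o + 1)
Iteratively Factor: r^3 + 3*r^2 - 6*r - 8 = (r + 1)*(r^2 + 2*r - 8) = (r + 1)*(r + 4)*(r - 2)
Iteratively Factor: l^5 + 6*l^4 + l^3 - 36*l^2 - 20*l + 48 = (l - 2)*(l^4 + 8*l^3 + 17*l^2 - 2*l - 24) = (l - 2)*(l - 1)*(l^3 + 9*l^2 + 26*l + 24) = (l - 2)*(l - 1)*(l + 3)*(l^2 + 6*l + 8) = (l - 2)*(l - 1)*(l + 2)*(l + 3)*(l + 4)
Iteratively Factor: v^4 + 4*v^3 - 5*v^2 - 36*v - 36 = (v - 3)*(v^3 + 7*v^2 + 16*v + 12) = (v - 3)*(v + 3)*(v^2 + 4*v + 4) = (v - 3)*(v + 2)*(v + 3)*(v + 2)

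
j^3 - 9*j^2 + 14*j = j*(j - 7)*(j - 2)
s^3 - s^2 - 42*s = s*(s - 7)*(s + 6)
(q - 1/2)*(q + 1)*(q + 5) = q^3 + 11*q^2/2 + 2*q - 5/2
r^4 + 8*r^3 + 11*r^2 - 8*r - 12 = (r - 1)*(r + 1)*(r + 2)*(r + 6)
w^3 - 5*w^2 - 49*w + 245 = (w - 7)*(w - 5)*(w + 7)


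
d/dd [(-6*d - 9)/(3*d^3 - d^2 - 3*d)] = 3*(12*d^3 + 25*d^2 - 6*d - 9)/(d^2*(9*d^4 - 6*d^3 - 17*d^2 + 6*d + 9))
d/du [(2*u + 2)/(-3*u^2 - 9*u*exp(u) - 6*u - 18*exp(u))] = 2*(-u^2 - 3*u*exp(u) - 2*u + (u + 1)*(3*u*exp(u) + 2*u + 9*exp(u) + 2) - 6*exp(u))/(3*(u^2 + 3*u*exp(u) + 2*u + 6*exp(u))^2)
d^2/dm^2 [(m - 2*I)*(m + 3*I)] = 2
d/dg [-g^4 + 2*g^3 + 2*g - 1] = -4*g^3 + 6*g^2 + 2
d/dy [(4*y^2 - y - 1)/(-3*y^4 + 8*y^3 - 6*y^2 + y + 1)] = y*(24*y^4 - 41*y^3 + 4*y^2 + 22*y - 4)/(9*y^8 - 48*y^7 + 100*y^6 - 102*y^5 + 46*y^4 + 4*y^3 - 11*y^2 + 2*y + 1)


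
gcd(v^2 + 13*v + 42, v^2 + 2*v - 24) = v + 6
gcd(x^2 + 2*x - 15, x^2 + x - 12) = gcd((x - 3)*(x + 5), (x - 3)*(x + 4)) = x - 3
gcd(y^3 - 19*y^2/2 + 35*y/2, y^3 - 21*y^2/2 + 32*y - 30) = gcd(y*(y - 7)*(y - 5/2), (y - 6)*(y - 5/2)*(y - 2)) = y - 5/2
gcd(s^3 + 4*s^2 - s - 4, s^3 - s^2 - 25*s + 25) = s - 1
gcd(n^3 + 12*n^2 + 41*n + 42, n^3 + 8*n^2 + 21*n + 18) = n^2 + 5*n + 6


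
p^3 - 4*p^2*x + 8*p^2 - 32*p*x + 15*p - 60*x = (p + 3)*(p + 5)*(p - 4*x)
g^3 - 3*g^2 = g^2*(g - 3)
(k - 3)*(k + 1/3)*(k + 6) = k^3 + 10*k^2/3 - 17*k - 6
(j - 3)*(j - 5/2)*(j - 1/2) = j^3 - 6*j^2 + 41*j/4 - 15/4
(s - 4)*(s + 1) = s^2 - 3*s - 4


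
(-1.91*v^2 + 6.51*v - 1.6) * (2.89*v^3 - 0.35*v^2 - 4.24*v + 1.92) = -5.5199*v^5 + 19.4824*v^4 + 1.1959*v^3 - 30.7096*v^2 + 19.2832*v - 3.072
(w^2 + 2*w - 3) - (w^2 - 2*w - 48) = 4*w + 45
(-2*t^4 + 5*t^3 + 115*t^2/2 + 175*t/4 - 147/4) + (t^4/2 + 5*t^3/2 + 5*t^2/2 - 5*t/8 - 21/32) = -3*t^4/2 + 15*t^3/2 + 60*t^2 + 345*t/8 - 1197/32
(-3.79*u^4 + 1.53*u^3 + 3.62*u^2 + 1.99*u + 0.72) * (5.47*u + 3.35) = -20.7313*u^5 - 4.3274*u^4 + 24.9269*u^3 + 23.0123*u^2 + 10.6049*u + 2.412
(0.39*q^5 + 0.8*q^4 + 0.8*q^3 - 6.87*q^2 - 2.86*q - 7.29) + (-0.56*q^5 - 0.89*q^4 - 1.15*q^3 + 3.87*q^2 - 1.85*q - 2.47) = -0.17*q^5 - 0.09*q^4 - 0.35*q^3 - 3.0*q^2 - 4.71*q - 9.76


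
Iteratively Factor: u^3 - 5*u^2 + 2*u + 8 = (u + 1)*(u^2 - 6*u + 8) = (u - 2)*(u + 1)*(u - 4)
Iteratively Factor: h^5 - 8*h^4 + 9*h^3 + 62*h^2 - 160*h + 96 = (h - 1)*(h^4 - 7*h^3 + 2*h^2 + 64*h - 96) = (h - 4)*(h - 1)*(h^3 - 3*h^2 - 10*h + 24) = (h - 4)^2*(h - 1)*(h^2 + h - 6) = (h - 4)^2*(h - 2)*(h - 1)*(h + 3)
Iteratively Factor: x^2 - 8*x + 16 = (x - 4)*(x - 4)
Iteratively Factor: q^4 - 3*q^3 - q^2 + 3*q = (q + 1)*(q^3 - 4*q^2 + 3*q) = q*(q + 1)*(q^2 - 4*q + 3) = q*(q - 1)*(q + 1)*(q - 3)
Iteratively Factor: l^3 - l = (l)*(l^2 - 1) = l*(l - 1)*(l + 1)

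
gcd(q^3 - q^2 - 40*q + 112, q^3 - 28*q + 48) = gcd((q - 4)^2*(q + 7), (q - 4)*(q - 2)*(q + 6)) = q - 4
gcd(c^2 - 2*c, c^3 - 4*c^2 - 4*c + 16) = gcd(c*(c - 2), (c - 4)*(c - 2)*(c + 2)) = c - 2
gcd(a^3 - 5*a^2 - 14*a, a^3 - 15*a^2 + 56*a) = a^2 - 7*a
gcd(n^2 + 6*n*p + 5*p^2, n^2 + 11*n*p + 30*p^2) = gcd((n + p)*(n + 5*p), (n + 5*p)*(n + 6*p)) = n + 5*p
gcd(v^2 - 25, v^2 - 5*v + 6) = 1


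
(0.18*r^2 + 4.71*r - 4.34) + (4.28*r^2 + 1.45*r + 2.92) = 4.46*r^2 + 6.16*r - 1.42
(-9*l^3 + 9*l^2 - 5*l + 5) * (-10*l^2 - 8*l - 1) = 90*l^5 - 18*l^4 - 13*l^3 - 19*l^2 - 35*l - 5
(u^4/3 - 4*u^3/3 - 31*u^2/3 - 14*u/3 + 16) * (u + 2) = u^5/3 - 2*u^4/3 - 13*u^3 - 76*u^2/3 + 20*u/3 + 32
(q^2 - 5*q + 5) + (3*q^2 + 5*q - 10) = 4*q^2 - 5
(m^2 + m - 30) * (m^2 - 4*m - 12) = m^4 - 3*m^3 - 46*m^2 + 108*m + 360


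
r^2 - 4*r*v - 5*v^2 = (r - 5*v)*(r + v)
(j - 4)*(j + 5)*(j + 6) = j^3 + 7*j^2 - 14*j - 120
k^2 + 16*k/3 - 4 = (k - 2/3)*(k + 6)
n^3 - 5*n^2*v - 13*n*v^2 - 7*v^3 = (n - 7*v)*(n + v)^2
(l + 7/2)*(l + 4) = l^2 + 15*l/2 + 14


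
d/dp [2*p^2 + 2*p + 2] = 4*p + 2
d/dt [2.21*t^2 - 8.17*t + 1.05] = 4.42*t - 8.17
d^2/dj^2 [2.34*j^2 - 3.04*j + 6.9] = 4.68000000000000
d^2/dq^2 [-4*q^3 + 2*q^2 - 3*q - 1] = 4 - 24*q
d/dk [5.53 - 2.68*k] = -2.68000000000000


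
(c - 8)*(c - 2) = c^2 - 10*c + 16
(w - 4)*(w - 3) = w^2 - 7*w + 12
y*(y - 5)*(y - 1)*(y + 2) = y^4 - 4*y^3 - 7*y^2 + 10*y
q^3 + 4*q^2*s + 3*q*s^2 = q*(q + s)*(q + 3*s)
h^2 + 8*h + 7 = (h + 1)*(h + 7)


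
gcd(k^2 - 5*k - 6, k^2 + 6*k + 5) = k + 1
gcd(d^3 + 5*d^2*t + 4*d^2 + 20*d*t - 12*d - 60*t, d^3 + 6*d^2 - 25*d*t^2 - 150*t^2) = d^2 + 5*d*t + 6*d + 30*t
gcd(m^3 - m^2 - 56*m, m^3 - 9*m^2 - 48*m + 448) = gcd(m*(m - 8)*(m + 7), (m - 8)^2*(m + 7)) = m^2 - m - 56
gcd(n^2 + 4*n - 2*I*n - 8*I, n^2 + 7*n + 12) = n + 4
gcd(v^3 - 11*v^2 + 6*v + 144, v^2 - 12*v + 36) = v - 6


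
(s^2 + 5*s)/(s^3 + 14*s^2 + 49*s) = (s + 5)/(s^2 + 14*s + 49)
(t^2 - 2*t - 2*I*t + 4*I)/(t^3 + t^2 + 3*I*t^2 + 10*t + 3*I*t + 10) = (t - 2)/(t^2 + t*(1 + 5*I) + 5*I)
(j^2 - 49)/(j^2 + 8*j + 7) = (j - 7)/(j + 1)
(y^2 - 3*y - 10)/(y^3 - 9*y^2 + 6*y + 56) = (y - 5)/(y^2 - 11*y + 28)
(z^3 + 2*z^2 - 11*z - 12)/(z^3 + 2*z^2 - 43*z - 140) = (z^2 - 2*z - 3)/(z^2 - 2*z - 35)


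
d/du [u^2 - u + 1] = 2*u - 1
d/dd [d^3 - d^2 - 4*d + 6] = 3*d^2 - 2*d - 4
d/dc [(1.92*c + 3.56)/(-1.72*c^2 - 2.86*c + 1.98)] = (3.3024*c^2 + 12.2464*c + 13.9832)/(2.9584*c^4 + 9.8384*c^3 + 1.3684*c^2 - 11.3256*c + 3.9204)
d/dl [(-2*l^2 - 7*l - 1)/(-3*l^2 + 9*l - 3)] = (-13*l^2 + 2*l + 10)/(3*(l^4 - 6*l^3 + 11*l^2 - 6*l + 1))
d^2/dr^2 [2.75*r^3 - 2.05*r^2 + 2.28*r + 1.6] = 16.5*r - 4.1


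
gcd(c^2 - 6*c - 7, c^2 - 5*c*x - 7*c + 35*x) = c - 7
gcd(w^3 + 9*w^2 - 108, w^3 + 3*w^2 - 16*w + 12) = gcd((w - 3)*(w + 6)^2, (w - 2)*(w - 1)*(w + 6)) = w + 6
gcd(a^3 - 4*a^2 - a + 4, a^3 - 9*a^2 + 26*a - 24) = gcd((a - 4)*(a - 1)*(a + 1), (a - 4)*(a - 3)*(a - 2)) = a - 4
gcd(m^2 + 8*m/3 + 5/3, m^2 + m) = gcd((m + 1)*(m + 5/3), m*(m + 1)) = m + 1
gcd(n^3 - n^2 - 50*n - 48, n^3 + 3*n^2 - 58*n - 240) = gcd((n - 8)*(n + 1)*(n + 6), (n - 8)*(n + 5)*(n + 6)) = n^2 - 2*n - 48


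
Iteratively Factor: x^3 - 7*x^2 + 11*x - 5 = (x - 5)*(x^2 - 2*x + 1) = (x - 5)*(x - 1)*(x - 1)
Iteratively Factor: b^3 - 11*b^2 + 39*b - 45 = (b - 3)*(b^2 - 8*b + 15) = (b - 3)^2*(b - 5)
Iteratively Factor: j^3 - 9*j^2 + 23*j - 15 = (j - 3)*(j^2 - 6*j + 5) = (j - 3)*(j - 1)*(j - 5)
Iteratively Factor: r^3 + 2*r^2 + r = (r + 1)*(r^2 + r) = r*(r + 1)*(r + 1)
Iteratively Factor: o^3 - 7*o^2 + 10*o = (o)*(o^2 - 7*o + 10) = o*(o - 5)*(o - 2)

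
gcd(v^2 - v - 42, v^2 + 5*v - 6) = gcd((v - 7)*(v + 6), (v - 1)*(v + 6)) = v + 6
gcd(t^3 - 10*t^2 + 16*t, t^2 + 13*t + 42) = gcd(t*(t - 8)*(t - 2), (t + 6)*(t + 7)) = 1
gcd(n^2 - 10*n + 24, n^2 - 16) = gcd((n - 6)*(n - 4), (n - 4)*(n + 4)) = n - 4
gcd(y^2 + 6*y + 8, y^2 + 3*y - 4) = y + 4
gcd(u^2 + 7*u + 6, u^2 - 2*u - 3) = u + 1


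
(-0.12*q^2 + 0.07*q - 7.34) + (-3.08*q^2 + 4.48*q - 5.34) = -3.2*q^2 + 4.55*q - 12.68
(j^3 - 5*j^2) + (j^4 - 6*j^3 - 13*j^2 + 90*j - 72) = j^4 - 5*j^3 - 18*j^2 + 90*j - 72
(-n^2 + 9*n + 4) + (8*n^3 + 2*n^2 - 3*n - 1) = 8*n^3 + n^2 + 6*n + 3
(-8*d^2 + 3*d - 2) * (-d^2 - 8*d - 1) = 8*d^4 + 61*d^3 - 14*d^2 + 13*d + 2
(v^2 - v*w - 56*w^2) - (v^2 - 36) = -v*w - 56*w^2 + 36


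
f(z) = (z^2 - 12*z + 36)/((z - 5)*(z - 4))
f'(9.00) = 0.10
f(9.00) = 0.45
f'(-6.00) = 0.03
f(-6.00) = 1.31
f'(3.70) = 43.85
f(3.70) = 13.56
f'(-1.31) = 0.12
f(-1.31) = 1.59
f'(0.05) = 0.22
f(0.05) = 1.81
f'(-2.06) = 0.09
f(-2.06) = 1.52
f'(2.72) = 2.25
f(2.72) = 3.69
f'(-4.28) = 0.05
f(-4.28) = 1.38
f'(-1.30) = 0.12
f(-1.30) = 1.60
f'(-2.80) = 0.07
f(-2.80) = 1.46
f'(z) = (2*z - 12)/((z - 5)*(z - 4)) - (z^2 - 12*z + 36)/((z - 5)*(z - 4)^2) - (z^2 - 12*z + 36)/((z - 5)^2*(z - 4)) = (3*z^2 - 32*z + 84)/(z^4 - 18*z^3 + 121*z^2 - 360*z + 400)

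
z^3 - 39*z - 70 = (z - 7)*(z + 2)*(z + 5)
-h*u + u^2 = u*(-h + u)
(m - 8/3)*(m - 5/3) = m^2 - 13*m/3 + 40/9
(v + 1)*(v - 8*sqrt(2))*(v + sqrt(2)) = v^3 - 7*sqrt(2)*v^2 + v^2 - 16*v - 7*sqrt(2)*v - 16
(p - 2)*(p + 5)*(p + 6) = p^3 + 9*p^2 + 8*p - 60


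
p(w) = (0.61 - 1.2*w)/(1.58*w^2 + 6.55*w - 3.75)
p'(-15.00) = 0.01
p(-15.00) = 0.07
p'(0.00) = 0.04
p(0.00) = -0.16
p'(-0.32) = 0.04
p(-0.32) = -0.17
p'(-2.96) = 0.26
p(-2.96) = -0.45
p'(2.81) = 0.01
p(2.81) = -0.10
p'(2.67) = 0.01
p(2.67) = -0.10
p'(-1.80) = 0.09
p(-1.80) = -0.27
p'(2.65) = 0.01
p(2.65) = -0.10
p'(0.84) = 0.03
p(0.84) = -0.14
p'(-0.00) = 0.04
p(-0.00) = -0.16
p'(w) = (0.61 - 1.2*w)*(-3.16*w - 6.55)/(1.58*w^2 + 6.55*w - 3.75)^2 - 1.2/(1.58*w^2 + 6.55*w - 3.75)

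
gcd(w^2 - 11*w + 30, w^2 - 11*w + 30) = w^2 - 11*w + 30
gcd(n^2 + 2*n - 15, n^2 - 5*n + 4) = 1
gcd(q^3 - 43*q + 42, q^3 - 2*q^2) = 1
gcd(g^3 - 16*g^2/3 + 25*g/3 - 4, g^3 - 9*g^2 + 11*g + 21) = g - 3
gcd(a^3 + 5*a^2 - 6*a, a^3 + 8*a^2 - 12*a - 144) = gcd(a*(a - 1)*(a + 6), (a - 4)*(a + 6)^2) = a + 6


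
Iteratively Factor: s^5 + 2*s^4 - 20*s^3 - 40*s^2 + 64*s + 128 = (s + 2)*(s^4 - 20*s^2 + 64) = (s - 4)*(s + 2)*(s^3 + 4*s^2 - 4*s - 16) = (s - 4)*(s - 2)*(s + 2)*(s^2 + 6*s + 8) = (s - 4)*(s - 2)*(s + 2)^2*(s + 4)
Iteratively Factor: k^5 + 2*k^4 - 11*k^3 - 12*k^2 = (k + 1)*(k^4 + k^3 - 12*k^2) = k*(k + 1)*(k^3 + k^2 - 12*k) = k^2*(k + 1)*(k^2 + k - 12) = k^2*(k - 3)*(k + 1)*(k + 4)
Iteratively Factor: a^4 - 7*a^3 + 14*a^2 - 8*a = (a - 4)*(a^3 - 3*a^2 + 2*a) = a*(a - 4)*(a^2 - 3*a + 2) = a*(a - 4)*(a - 1)*(a - 2)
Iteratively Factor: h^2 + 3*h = (h)*(h + 3)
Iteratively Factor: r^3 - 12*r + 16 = (r - 2)*(r^2 + 2*r - 8) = (r - 2)^2*(r + 4)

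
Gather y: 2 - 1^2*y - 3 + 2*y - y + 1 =0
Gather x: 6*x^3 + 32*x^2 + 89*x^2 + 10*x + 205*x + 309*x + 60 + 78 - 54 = 6*x^3 + 121*x^2 + 524*x + 84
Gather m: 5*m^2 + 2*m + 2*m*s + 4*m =5*m^2 + m*(2*s + 6)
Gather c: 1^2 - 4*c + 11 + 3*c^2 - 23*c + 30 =3*c^2 - 27*c + 42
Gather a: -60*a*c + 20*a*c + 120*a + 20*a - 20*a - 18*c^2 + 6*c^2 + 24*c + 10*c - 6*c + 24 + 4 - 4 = a*(120 - 40*c) - 12*c^2 + 28*c + 24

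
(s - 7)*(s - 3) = s^2 - 10*s + 21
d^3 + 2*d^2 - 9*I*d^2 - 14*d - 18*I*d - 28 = (d + 2)*(d - 7*I)*(d - 2*I)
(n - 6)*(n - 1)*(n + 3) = n^3 - 4*n^2 - 15*n + 18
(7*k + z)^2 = 49*k^2 + 14*k*z + z^2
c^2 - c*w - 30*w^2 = (c - 6*w)*(c + 5*w)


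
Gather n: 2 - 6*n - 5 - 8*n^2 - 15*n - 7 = -8*n^2 - 21*n - 10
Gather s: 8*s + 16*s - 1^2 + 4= 24*s + 3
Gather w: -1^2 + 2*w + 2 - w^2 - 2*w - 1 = -w^2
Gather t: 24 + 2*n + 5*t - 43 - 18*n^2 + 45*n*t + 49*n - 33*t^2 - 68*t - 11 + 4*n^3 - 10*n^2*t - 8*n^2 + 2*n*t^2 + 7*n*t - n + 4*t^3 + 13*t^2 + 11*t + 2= 4*n^3 - 26*n^2 + 50*n + 4*t^3 + t^2*(2*n - 20) + t*(-10*n^2 + 52*n - 52) - 28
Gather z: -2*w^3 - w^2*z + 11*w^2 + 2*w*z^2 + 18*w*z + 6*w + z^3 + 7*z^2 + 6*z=-2*w^3 + 11*w^2 + 6*w + z^3 + z^2*(2*w + 7) + z*(-w^2 + 18*w + 6)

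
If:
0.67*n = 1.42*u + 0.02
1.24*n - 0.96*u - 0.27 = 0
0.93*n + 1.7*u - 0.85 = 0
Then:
No Solution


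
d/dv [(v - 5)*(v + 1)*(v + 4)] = 3*v^2 - 21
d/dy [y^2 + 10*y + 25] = 2*y + 10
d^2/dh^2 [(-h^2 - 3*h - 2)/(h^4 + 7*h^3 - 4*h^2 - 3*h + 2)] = 2*(-3*h^8 - 39*h^7 - 241*h^6 - 633*h^5 - 330*h^4 + 519*h^3 + 282*h^2 - 60*h - 56)/(h^12 + 21*h^11 + 135*h^10 + 166*h^9 - 660*h^8 + 51*h^7 + 713*h^6 - 327*h^5 - 252*h^4 + 201*h^3 + 6*h^2 - 36*h + 8)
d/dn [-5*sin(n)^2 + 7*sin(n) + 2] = (7 - 10*sin(n))*cos(n)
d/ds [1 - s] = -1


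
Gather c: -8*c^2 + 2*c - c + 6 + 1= -8*c^2 + c + 7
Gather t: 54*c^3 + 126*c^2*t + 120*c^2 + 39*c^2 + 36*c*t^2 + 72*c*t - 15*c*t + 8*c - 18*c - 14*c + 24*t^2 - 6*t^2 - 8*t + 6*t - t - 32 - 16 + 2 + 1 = 54*c^3 + 159*c^2 - 24*c + t^2*(36*c + 18) + t*(126*c^2 + 57*c - 3) - 45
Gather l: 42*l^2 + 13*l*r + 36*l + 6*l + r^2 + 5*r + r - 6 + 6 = 42*l^2 + l*(13*r + 42) + r^2 + 6*r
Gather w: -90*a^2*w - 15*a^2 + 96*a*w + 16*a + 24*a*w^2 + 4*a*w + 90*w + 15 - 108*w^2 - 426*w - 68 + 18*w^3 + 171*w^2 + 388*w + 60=-15*a^2 + 16*a + 18*w^3 + w^2*(24*a + 63) + w*(-90*a^2 + 100*a + 52) + 7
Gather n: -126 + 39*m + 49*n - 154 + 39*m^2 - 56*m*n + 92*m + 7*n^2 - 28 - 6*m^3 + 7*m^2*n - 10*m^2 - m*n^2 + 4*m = -6*m^3 + 29*m^2 + 135*m + n^2*(7 - m) + n*(7*m^2 - 56*m + 49) - 308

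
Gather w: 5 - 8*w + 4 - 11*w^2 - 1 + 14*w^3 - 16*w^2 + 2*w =14*w^3 - 27*w^2 - 6*w + 8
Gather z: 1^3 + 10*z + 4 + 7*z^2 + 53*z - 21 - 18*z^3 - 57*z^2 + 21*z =-18*z^3 - 50*z^2 + 84*z - 16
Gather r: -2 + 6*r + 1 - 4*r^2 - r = -4*r^2 + 5*r - 1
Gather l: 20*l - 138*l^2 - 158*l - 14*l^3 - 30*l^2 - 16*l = -14*l^3 - 168*l^2 - 154*l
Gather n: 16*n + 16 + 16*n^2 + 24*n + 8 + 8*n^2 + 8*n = 24*n^2 + 48*n + 24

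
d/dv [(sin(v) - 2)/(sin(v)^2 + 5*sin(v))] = (-cos(v) + 4/tan(v) + 10*cos(v)/sin(v)^2)/(sin(v) + 5)^2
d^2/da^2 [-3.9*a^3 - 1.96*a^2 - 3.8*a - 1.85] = -23.4*a - 3.92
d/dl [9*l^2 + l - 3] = 18*l + 1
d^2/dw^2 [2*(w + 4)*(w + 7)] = 4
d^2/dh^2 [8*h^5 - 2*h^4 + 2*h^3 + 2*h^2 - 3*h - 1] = 160*h^3 - 24*h^2 + 12*h + 4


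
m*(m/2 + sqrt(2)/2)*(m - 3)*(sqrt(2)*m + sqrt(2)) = sqrt(2)*m^4/2 - sqrt(2)*m^3 + m^3 - 3*sqrt(2)*m^2/2 - 2*m^2 - 3*m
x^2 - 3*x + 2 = (x - 2)*(x - 1)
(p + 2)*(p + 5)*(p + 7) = p^3 + 14*p^2 + 59*p + 70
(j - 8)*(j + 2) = j^2 - 6*j - 16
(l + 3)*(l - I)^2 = l^3 + 3*l^2 - 2*I*l^2 - l - 6*I*l - 3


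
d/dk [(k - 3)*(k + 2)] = 2*k - 1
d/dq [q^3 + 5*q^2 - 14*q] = 3*q^2 + 10*q - 14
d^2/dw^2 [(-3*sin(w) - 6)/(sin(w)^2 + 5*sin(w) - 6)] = 3*(sin(w)^4 + 4*sin(w)^3 + 68*sin(w)^2 + 184*sin(w) + 184)/((sin(w) - 1)^2*(sin(w) + 6)^3)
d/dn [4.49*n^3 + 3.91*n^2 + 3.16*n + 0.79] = 13.47*n^2 + 7.82*n + 3.16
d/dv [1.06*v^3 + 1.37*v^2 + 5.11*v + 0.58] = 3.18*v^2 + 2.74*v + 5.11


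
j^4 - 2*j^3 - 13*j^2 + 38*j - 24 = (j - 3)*(j - 2)*(j - 1)*(j + 4)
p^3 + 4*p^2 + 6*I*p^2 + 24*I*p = p*(p + 4)*(p + 6*I)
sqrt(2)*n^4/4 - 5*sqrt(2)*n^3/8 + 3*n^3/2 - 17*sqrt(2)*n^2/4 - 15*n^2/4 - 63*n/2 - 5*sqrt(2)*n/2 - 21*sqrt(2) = (n/2 + sqrt(2))*(n - 6)*(n + 7/2)*(sqrt(2)*n/2 + 1)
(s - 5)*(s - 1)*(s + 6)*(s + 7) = s^4 + 7*s^3 - 31*s^2 - 187*s + 210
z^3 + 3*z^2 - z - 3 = (z - 1)*(z + 1)*(z + 3)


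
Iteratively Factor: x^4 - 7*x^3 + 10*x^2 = (x)*(x^3 - 7*x^2 + 10*x) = x*(x - 2)*(x^2 - 5*x) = x*(x - 5)*(x - 2)*(x)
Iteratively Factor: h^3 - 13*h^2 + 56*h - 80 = (h - 4)*(h^2 - 9*h + 20) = (h - 4)^2*(h - 5)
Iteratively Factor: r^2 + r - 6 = (r + 3)*(r - 2)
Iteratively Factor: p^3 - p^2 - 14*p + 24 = (p + 4)*(p^2 - 5*p + 6) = (p - 2)*(p + 4)*(p - 3)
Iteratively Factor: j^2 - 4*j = (j - 4)*(j)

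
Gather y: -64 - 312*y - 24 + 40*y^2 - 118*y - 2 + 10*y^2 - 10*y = 50*y^2 - 440*y - 90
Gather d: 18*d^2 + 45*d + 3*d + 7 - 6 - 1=18*d^2 + 48*d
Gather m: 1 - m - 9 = -m - 8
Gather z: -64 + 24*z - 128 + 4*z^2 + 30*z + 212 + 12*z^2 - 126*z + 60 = 16*z^2 - 72*z + 80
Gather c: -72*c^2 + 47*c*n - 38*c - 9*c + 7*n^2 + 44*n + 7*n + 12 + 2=-72*c^2 + c*(47*n - 47) + 7*n^2 + 51*n + 14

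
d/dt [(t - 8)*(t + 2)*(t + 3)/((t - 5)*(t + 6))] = (t^4 + 2*t^3 - 59*t^2 + 276*t + 1068)/(t^4 + 2*t^3 - 59*t^2 - 60*t + 900)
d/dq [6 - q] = -1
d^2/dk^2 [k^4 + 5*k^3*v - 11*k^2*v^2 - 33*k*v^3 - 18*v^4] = 12*k^2 + 30*k*v - 22*v^2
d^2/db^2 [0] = 0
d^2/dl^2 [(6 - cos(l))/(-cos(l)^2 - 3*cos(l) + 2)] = 2*(-9*(1 - cos(2*l))^2*cos(l) + 27*(1 - cos(2*l))^2 - 122*cos(l) + 228*cos(2*l) + 36*cos(3*l) + 2*cos(5*l) - 360)/(6*cos(l) + cos(2*l) - 3)^3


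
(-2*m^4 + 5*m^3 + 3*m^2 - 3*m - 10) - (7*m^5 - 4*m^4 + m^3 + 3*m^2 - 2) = -7*m^5 + 2*m^4 + 4*m^3 - 3*m - 8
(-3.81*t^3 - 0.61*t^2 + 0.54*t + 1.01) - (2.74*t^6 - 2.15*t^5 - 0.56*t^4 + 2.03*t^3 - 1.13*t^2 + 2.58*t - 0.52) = -2.74*t^6 + 2.15*t^5 + 0.56*t^4 - 5.84*t^3 + 0.52*t^2 - 2.04*t + 1.53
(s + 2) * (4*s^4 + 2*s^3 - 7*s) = 4*s^5 + 10*s^4 + 4*s^3 - 7*s^2 - 14*s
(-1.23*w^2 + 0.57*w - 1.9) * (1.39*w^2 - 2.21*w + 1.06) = -1.7097*w^4 + 3.5106*w^3 - 5.2045*w^2 + 4.8032*w - 2.014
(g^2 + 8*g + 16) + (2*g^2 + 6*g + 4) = 3*g^2 + 14*g + 20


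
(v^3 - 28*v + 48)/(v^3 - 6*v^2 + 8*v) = (v + 6)/v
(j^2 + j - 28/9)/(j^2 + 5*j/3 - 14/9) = (3*j - 4)/(3*j - 2)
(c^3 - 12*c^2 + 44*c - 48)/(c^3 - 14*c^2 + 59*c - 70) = (c^2 - 10*c + 24)/(c^2 - 12*c + 35)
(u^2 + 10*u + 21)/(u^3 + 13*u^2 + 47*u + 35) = (u + 3)/(u^2 + 6*u + 5)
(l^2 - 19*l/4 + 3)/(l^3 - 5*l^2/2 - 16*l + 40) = (4*l - 3)/(2*(2*l^2 + 3*l - 20))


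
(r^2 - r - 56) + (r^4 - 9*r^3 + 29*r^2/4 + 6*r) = r^4 - 9*r^3 + 33*r^2/4 + 5*r - 56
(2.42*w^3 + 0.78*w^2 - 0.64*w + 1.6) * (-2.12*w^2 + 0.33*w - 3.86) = -5.1304*w^5 - 0.855*w^4 - 7.727*w^3 - 6.614*w^2 + 2.9984*w - 6.176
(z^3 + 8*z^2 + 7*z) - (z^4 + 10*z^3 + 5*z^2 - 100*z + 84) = -z^4 - 9*z^3 + 3*z^2 + 107*z - 84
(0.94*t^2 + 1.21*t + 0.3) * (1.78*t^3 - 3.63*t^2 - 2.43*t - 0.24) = 1.6732*t^5 - 1.2584*t^4 - 6.1425*t^3 - 4.2549*t^2 - 1.0194*t - 0.072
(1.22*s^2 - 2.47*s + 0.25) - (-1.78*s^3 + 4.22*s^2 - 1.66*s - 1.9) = 1.78*s^3 - 3.0*s^2 - 0.81*s + 2.15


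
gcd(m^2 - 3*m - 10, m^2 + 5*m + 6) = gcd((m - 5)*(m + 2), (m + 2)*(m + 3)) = m + 2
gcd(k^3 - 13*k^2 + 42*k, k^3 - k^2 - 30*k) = k^2 - 6*k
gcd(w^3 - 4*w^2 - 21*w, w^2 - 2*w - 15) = w + 3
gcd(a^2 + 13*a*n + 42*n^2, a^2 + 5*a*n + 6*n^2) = 1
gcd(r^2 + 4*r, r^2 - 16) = r + 4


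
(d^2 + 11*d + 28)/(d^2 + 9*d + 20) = (d + 7)/(d + 5)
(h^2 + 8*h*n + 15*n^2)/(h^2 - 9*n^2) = (h + 5*n)/(h - 3*n)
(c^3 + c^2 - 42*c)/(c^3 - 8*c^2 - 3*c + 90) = c*(c + 7)/(c^2 - 2*c - 15)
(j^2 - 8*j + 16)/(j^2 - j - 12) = (j - 4)/(j + 3)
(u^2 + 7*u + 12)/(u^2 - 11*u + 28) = (u^2 + 7*u + 12)/(u^2 - 11*u + 28)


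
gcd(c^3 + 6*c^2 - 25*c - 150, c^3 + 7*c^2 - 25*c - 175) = c^2 - 25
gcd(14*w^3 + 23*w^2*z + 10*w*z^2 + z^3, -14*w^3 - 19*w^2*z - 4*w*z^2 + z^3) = 2*w^2 + 3*w*z + z^2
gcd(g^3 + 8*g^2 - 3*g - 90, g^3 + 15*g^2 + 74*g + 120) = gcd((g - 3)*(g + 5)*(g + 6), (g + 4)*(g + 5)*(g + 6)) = g^2 + 11*g + 30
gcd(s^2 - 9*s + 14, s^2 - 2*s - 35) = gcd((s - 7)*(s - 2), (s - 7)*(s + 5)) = s - 7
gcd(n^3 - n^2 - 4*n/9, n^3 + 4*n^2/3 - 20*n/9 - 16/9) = n - 4/3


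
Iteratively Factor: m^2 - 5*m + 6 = (m - 3)*(m - 2)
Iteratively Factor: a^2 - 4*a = (a)*(a - 4)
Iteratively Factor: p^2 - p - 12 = (p + 3)*(p - 4)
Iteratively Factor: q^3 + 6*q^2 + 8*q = (q)*(q^2 + 6*q + 8) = q*(q + 4)*(q + 2)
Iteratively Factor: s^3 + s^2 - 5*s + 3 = (s + 3)*(s^2 - 2*s + 1) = (s - 1)*(s + 3)*(s - 1)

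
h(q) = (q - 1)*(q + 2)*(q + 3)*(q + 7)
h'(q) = (q - 1)*(q + 2)*(q + 3) + (q - 1)*(q + 2)*(q + 7) + (q - 1)*(q + 3)*(q + 7) + (q + 2)*(q + 3)*(q + 7) = 4*q^3 + 33*q^2 + 58*q + 1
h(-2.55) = 3.91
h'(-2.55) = 1.36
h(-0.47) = -37.16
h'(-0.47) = -19.39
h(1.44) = 56.72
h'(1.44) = 164.89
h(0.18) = -40.82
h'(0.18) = 12.53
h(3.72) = 1120.80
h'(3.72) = 879.34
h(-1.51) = -10.06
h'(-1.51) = -25.11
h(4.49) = 1949.27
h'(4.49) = 1288.78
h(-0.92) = -26.22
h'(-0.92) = -27.54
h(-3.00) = 0.00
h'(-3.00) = 16.00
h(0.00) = -42.00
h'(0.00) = 1.00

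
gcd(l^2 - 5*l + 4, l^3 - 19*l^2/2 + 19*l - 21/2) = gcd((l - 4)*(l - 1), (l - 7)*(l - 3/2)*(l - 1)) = l - 1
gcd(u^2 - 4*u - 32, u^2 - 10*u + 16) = u - 8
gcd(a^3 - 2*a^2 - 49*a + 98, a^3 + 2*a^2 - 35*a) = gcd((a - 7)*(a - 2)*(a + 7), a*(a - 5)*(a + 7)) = a + 7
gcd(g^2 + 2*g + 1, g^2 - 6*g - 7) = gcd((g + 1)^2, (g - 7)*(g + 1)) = g + 1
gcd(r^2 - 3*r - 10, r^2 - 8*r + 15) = r - 5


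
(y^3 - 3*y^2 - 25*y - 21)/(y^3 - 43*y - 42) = (y + 3)/(y + 6)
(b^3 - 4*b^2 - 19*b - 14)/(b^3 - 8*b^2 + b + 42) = (b + 1)/(b - 3)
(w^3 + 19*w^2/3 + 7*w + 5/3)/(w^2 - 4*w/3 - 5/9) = 3*(w^2 + 6*w + 5)/(3*w - 5)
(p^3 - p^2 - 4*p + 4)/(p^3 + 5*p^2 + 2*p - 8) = (p - 2)/(p + 4)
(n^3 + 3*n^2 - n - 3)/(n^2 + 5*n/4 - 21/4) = 4*(n^2 - 1)/(4*n - 7)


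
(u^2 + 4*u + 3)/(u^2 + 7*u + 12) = (u + 1)/(u + 4)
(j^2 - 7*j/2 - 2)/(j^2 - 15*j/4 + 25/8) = 4*(2*j^2 - 7*j - 4)/(8*j^2 - 30*j + 25)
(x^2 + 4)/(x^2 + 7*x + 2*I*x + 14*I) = (x - 2*I)/(x + 7)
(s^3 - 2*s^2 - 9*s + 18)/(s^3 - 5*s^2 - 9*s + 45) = (s - 2)/(s - 5)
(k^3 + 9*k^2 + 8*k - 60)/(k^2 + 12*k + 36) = (k^2 + 3*k - 10)/(k + 6)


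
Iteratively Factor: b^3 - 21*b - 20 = (b - 5)*(b^2 + 5*b + 4) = (b - 5)*(b + 1)*(b + 4)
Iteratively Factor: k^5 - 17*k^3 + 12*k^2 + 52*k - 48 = (k - 3)*(k^4 + 3*k^3 - 8*k^2 - 12*k + 16) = (k - 3)*(k + 4)*(k^3 - k^2 - 4*k + 4) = (k - 3)*(k + 2)*(k + 4)*(k^2 - 3*k + 2) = (k - 3)*(k - 1)*(k + 2)*(k + 4)*(k - 2)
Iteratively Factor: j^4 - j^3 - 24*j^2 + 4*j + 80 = (j - 5)*(j^3 + 4*j^2 - 4*j - 16) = (j - 5)*(j - 2)*(j^2 + 6*j + 8) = (j - 5)*(j - 2)*(j + 4)*(j + 2)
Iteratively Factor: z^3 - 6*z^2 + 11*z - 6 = (z - 2)*(z^2 - 4*z + 3) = (z - 2)*(z - 1)*(z - 3)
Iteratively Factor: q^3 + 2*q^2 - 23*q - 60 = (q + 3)*(q^2 - q - 20) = (q - 5)*(q + 3)*(q + 4)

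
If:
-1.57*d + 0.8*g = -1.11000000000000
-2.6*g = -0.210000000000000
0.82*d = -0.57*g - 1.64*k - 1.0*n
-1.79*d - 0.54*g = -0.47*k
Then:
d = 0.75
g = 0.08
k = 2.94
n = -5.48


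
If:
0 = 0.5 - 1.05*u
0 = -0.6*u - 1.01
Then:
No Solution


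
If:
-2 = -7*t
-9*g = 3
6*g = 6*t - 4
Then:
No Solution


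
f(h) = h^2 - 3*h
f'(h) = 2*h - 3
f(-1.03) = 4.15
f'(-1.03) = -5.06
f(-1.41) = 6.22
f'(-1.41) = -5.82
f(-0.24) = 0.78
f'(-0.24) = -3.48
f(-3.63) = 24.07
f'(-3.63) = -10.26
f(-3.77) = 25.52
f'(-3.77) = -10.54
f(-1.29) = 5.53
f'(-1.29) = -5.58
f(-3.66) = 24.38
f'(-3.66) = -10.32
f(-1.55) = 7.05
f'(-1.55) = -6.10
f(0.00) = 0.00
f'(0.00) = -3.00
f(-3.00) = 18.00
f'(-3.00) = -9.00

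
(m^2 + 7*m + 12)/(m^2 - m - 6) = (m^2 + 7*m + 12)/(m^2 - m - 6)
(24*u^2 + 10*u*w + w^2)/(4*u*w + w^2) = (6*u + w)/w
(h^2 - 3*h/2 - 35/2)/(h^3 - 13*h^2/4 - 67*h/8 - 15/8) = 4*(2*h + 7)/(8*h^2 + 14*h + 3)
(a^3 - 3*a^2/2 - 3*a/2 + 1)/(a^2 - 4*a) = (2*a^3 - 3*a^2 - 3*a + 2)/(2*a*(a - 4))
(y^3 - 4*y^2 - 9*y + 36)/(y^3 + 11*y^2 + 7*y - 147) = (y^2 - y - 12)/(y^2 + 14*y + 49)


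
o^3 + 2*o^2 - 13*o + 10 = (o - 2)*(o - 1)*(o + 5)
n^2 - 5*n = n*(n - 5)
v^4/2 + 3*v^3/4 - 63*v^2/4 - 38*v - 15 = (v/2 + 1)*(v - 6)*(v + 1/2)*(v + 5)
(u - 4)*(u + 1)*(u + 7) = u^3 + 4*u^2 - 25*u - 28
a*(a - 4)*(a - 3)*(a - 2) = a^4 - 9*a^3 + 26*a^2 - 24*a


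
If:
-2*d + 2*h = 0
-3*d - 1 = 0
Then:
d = -1/3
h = -1/3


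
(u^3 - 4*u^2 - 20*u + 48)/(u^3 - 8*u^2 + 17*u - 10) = (u^2 - 2*u - 24)/(u^2 - 6*u + 5)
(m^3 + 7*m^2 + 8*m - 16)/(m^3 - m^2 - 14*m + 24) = (m^2 + 3*m - 4)/(m^2 - 5*m + 6)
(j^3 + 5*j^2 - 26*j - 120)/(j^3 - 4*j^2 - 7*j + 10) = (j^2 + 10*j + 24)/(j^2 + j - 2)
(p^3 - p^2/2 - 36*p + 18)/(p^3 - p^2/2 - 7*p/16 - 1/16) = 8*(-2*p^3 + p^2 + 72*p - 36)/(-16*p^3 + 8*p^2 + 7*p + 1)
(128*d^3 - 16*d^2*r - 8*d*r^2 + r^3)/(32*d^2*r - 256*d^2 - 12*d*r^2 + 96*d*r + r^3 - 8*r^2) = (4*d + r)/(r - 8)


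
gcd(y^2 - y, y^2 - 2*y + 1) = y - 1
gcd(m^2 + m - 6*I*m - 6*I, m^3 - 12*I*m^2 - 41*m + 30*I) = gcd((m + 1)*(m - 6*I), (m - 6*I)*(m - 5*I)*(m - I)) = m - 6*I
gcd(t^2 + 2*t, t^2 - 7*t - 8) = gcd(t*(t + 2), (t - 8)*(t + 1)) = 1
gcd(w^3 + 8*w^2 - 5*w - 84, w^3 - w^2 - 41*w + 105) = w^2 + 4*w - 21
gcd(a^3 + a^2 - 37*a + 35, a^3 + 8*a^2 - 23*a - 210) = a^2 + 2*a - 35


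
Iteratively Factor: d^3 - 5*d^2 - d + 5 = (d + 1)*(d^2 - 6*d + 5) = (d - 5)*(d + 1)*(d - 1)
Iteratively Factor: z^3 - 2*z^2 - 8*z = (z)*(z^2 - 2*z - 8) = z*(z + 2)*(z - 4)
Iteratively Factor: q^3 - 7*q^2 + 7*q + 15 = (q - 3)*(q^2 - 4*q - 5) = (q - 5)*(q - 3)*(q + 1)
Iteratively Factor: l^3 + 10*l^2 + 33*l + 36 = (l + 3)*(l^2 + 7*l + 12) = (l + 3)*(l + 4)*(l + 3)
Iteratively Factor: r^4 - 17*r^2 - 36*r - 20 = (r + 2)*(r^3 - 2*r^2 - 13*r - 10) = (r - 5)*(r + 2)*(r^2 + 3*r + 2) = (r - 5)*(r + 2)^2*(r + 1)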